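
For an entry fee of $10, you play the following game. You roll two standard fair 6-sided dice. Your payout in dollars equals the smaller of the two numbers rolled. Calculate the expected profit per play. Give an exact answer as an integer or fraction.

-269/36 dollars

Distribution of the smaller of the two numbers rolled: 1 w.p. 11/36, 2 w.p. 1/4, 3 w.p. 7/36, 4 w.p. 5/36, 5 w.p. 1/12, 6 w.p. 1/36
E[payout] = (11/36)·1 + (1/4)·2 + (7/36)·3 + (5/36)·4 + (1/12)·5 + (1/36)·6 = 91/36
Expected profit = 91/36 − 10 = -269/36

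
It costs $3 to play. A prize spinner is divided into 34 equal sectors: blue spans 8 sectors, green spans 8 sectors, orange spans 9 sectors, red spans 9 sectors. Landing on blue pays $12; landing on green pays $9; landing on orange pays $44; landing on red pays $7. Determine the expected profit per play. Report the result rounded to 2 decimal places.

$15.44

E[payout] = (8/34)·12 + (8/34)·9 + (9/34)·44 + (9/34)·7 = 627/34
Expected profit = 627/34 − 3 = 525/34 ≈ $15.44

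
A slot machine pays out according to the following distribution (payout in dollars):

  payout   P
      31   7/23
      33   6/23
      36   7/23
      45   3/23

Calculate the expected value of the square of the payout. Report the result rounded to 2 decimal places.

1235.13

E[X²] = (7/23)·961 + (6/23)·1089 + (7/23)·1296 + (3/23)·2025
     = 28408/23 ≈ 1235.13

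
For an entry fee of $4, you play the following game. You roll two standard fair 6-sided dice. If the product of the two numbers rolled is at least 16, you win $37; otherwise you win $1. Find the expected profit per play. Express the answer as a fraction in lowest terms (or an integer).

E[payout] = (25/36)·1 + (11/36)·37 = 12
Expected profit = 12 − 4 = 8

$8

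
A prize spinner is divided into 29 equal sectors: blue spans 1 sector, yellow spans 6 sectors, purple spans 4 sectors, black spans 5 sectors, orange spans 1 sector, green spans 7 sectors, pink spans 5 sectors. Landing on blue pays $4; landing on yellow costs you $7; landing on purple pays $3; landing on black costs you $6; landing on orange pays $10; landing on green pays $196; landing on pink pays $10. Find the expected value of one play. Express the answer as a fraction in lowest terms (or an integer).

1376/29 dollars

E[payout] = (1/29)·4 + (6/29)·(-7) + (4/29)·3 + (5/29)·(-6) + (1/29)·10 + (7/29)·196 + (5/29)·10 = 1376/29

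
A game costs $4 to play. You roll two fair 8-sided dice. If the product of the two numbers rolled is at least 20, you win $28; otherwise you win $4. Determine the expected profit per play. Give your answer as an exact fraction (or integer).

21/2 dollars

E[payout] = (9/16)·4 + (7/16)·28 = 29/2
Expected profit = 29/2 − 4 = 21/2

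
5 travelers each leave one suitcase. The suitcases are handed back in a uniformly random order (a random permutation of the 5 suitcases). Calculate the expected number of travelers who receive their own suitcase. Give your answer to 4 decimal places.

1.0000

Let Xᵢ = 1 if person i gets their own suitcase. For each i, P(Xᵢ=1) = 1/5.
By linearity of expectation, E[X₁+…+X_5] = 5·(1/5) = 1.
≈ 1.0000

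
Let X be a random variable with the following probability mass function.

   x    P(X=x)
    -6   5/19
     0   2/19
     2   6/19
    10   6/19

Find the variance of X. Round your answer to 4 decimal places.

37.4294

E[X] = (5/19)·(-6) + (2/19)·0 + (6/19)·2 + (6/19)·10 = 42/19
E[X²] = (5/19)·36 + (2/19)·0 + (6/19)·4 + (6/19)·100 = 804/19
Var(X) = 804/19 − (42/19)² = 13512/361 ≈ 37.4294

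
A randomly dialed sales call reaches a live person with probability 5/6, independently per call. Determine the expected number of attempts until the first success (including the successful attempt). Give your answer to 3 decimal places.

For a geometric distribution, E[trials] = 1/p = 1/(5/6) = 6/5.
≈ 1.200

1.200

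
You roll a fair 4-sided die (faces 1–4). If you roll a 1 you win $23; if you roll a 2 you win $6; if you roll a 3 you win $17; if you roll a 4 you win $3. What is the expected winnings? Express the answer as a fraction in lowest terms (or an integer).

49/4 dollars

E[payout] = (1/4)·3 + (1/4)·6 + (1/4)·17 + (1/4)·23 = 49/4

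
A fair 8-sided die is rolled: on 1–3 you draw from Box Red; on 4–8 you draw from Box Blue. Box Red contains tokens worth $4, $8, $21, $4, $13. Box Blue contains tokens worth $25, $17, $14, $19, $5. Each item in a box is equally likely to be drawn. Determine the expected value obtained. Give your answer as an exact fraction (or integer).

55/4 dollars

E[X | Box Red] = (4 + 8 + 21 + 4 + 13)/5 = 10
E[X | Box Blue] = (25 + 17 + 14 + 19 + 5)/5 = 16
E[X] = (3/8)·10 + (5/8)·16 = 55/4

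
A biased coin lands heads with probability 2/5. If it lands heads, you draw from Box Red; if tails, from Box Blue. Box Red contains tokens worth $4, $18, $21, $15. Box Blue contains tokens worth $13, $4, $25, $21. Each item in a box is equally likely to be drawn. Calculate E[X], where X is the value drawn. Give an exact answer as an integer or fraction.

E[X | Box Red] = (4 + 18 + 21 + 15)/4 = 29/2
E[X | Box Blue] = (13 + 4 + 25 + 21)/4 = 63/4
E[X] = (2/5)·29/2 + (3/5)·63/4 = 61/4

61/4 dollars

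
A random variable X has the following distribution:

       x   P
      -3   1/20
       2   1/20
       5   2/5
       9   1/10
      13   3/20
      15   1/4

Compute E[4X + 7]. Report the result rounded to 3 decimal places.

E[4x+7] = (1/20)·(-5) + (1/20)·15 + (2/5)·27 + (1/10)·43 + (3/20)·59 + (1/4)·67
     = 206/5 ≈ 41.200

41.200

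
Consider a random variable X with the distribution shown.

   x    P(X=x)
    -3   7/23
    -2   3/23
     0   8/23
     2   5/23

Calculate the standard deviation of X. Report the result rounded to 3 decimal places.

1.893

E[X] = -17/23, E[X²] = 95/23
Var(X) = E[X²] − (E[X])² = 95/23 − 289/529 = 1896/529
SD(X) = √(1896/529) ≈ 1.893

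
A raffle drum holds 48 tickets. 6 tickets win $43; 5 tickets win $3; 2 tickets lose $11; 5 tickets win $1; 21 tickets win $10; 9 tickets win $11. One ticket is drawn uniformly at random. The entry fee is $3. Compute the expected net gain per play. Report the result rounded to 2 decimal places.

$8.77

E[payout] = (6/48)·43 + (5/48)·3 + (2/48)·(-11) + (5/48)·1 + (21/48)·10 + (9/48)·11 = 565/48
Expected profit = 565/48 − 3 = 421/48 ≈ $8.77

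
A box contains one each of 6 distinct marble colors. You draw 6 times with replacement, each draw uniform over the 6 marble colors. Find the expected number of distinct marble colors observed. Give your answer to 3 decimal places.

Let Xⱼ=1 if type j appears at least once. P(Xⱼ=1) = 1 − ((6−1)/6)^6 = 31031/46656.
E[#distinct] = 6·31031/46656 = 31031/7776.
≈ 3.991

3.991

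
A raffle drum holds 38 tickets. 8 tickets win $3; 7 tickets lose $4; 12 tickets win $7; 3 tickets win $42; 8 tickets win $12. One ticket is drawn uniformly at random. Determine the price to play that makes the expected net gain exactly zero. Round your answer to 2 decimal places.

E[payout] = (8/38)·3 + (7/38)·(-4) + (12/38)·7 + (3/38)·42 + (8/38)·12 = 151/19
Fair fee = E[payout] = 151/19 ≈ $7.95

$7.95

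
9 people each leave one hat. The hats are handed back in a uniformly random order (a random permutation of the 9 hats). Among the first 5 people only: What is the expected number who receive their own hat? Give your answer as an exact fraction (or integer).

Let Xᵢ = 1 if person i gets their own hat. For each i, P(Xᵢ=1) = 1/9.
By linearity of expectation, E[X₁+…+X_5] = 5·(1/9) = 5/9.

5/9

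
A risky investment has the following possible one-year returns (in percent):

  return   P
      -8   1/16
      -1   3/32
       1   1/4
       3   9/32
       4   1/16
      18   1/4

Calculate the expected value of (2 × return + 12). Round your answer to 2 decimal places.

E[2x+12] = (1/16)·(-4) + (3/32)·10 + (1/4)·14 + (9/32)·18 + (1/16)·20 + (1/4)·48
     = 45/2 ≈ 22.50

22.50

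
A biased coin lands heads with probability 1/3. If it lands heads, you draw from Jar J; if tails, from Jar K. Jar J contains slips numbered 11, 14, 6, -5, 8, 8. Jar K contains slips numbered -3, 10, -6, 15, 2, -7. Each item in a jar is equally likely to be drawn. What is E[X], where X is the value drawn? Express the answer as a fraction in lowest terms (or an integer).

E[X | Jar J] = (11 + 14 + 6 − 5 + 8 + 8)/6 = 7
E[X | Jar K] = (-3 + 10 − 6 + 15 + 2 − 7)/6 = 11/6
E[X] = (1/3)·7 + (2/3)·11/6 = 32/9

32/9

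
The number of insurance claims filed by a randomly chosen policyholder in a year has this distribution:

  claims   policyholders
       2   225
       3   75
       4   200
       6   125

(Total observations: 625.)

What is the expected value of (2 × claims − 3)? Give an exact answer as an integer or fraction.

Total = 625, so P(claims=2) = 225/625, etc.
E[2x-3] = (9/25)·1 + (3/25)·3 + (8/25)·5 + (1/5)·9
     = 103/25

103/25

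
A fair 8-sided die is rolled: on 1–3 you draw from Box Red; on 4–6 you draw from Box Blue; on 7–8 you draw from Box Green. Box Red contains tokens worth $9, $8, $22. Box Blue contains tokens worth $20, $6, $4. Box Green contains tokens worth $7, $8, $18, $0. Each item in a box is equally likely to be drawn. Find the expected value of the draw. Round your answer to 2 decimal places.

E[X | Box Red] = (9 + 8 + 22)/3 = 13
E[X | Box Blue] = (20 + 6 + 4)/3 = 10
E[X | Box Green] = (7 + 8 + 18 + 0)/4 = 33/4
E[X] = (3/8)·13 + (3/8)·10 + (1/4)·33/4 = 171/16 ≈ 10.69

$10.69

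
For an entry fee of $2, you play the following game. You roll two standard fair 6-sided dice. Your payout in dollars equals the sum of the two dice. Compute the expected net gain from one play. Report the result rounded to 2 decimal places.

$5.00

Distribution of the sum of the two dice: 2 w.p. 1/36, 3 w.p. 1/18, 4 w.p. 1/12, 5 w.p. 1/9, 6 w.p. 5/36, 7 w.p. 1/6, …
E[payout] = (1/36)·2 + (1/18)·3 + (1/12)·4 + (1/9)·5 + (5/36)·6 + (1/6)·7 + (5/36)·8 + (1/9)·9 + (1/12)·10 + (1/18)·11 + (1/36)·12 = 7
Expected profit = 7 − 2 = 5 ≈ $5.00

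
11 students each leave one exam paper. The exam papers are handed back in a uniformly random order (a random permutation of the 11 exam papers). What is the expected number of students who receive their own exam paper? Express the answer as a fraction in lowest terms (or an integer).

1

Let Xᵢ = 1 if person i gets their own exam paper. For each i, P(Xᵢ=1) = 1/11.
By linearity of expectation, E[X₁+…+X_11] = 11·(1/11) = 1.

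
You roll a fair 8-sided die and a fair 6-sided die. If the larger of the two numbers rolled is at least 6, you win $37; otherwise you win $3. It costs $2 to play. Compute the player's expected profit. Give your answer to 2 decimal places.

E[payout] = (25/48)·3 + (23/48)·37 = 463/24
Expected profit = 463/24 − 2 = 415/24 ≈ $17.29

$17.29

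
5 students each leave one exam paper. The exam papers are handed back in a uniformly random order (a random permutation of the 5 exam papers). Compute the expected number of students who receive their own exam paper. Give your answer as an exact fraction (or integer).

1

Let Xᵢ = 1 if person i gets their own exam paper. For each i, P(Xᵢ=1) = 1/5.
By linearity of expectation, E[X₁+…+X_5] = 5·(1/5) = 1.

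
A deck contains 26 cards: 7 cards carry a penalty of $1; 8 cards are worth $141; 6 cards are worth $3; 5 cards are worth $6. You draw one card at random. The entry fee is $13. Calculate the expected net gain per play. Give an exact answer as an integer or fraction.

E[payout] = (7/26)·(-1) + (8/26)·141 + (6/26)·3 + (5/26)·6 = 1169/26
Expected profit = 1169/26 − 13 = 831/26

831/26 dollars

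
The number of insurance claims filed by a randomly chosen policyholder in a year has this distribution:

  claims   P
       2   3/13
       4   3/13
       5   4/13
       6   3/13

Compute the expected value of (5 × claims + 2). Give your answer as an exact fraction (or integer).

306/13

E[5x+2] = (3/13)·12 + (3/13)·22 + (4/13)·27 + (3/13)·32
     = 306/13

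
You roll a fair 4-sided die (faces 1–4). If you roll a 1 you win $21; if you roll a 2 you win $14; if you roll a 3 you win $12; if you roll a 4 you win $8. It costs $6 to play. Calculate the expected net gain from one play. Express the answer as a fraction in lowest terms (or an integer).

E[payout] = (1/4)·8 + (1/4)·12 + (1/4)·14 + (1/4)·21 = 55/4
Expected profit = 55/4 − 6 = 31/4

31/4 dollars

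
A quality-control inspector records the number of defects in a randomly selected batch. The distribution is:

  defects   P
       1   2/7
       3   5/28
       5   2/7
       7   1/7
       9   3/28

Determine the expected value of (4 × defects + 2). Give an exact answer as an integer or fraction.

132/7

E[4x+2] = (2/7)·6 + (5/28)·14 + (2/7)·22 + (1/7)·30 + (3/28)·38
     = 132/7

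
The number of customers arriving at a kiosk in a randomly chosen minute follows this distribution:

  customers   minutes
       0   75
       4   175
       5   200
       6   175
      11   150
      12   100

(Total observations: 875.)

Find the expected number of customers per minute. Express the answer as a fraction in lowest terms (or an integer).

Total = 875, so P(customers=0) = 75/875, etc.
E[X] = (3/35)·0 + (1/5)·4 + (8/35)·5 + (1/5)·6 + (6/35)·11 + (4/35)·12
     = 32/5

32/5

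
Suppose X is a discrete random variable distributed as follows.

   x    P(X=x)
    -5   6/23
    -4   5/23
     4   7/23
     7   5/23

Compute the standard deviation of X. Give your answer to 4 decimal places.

5.0202

E[X] = 13/23, E[X²] = 587/23
Var(X) = E[X²] − (E[X])² = 587/23 − 169/529 = 13332/529
SD(X) = √(13332/529) ≈ 5.0202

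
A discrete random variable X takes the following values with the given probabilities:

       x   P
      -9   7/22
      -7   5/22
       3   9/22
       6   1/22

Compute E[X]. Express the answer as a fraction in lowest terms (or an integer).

-65/22

E[X] = (7/22)·(-9) + (5/22)·(-7) + (9/22)·3 + (1/22)·6
     = -65/22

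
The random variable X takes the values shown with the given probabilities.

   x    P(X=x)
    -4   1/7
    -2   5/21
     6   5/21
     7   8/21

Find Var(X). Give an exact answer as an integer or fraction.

E[X] = (1/7)·(-4) + (5/21)·(-2) + (5/21)·6 + (8/21)·7 = 64/21
E[X²] = (1/7)·16 + (5/21)·4 + (5/21)·36 + (8/21)·49 = 640/21
Var(X) = 640/21 − (64/21)² = 9344/441

9344/441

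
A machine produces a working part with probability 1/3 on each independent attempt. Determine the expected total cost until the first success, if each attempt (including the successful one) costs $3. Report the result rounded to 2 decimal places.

$9.00

E[#attempts] = 1/p = 3; E[cost] = 3·3 = 9.
≈ 9.00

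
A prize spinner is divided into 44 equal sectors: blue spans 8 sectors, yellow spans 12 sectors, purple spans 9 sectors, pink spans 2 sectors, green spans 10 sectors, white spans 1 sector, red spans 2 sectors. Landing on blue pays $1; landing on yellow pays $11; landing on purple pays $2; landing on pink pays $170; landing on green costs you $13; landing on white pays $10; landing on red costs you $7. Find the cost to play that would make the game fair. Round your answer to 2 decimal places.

E[payout] = (8/44)·1 + (12/44)·11 + (9/44)·2 + (2/44)·170 + (10/44)·(-13) + (1/44)·10 + (2/44)·(-7) = 91/11
Fair fee = E[payout] = 91/11 ≈ $8.27

$8.27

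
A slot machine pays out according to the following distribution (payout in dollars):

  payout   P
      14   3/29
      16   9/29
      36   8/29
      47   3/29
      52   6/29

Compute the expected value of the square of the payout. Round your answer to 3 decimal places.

1245.207

E[X²] = (3/29)·196 + (9/29)·256 + (8/29)·1296 + (3/29)·2209 + (6/29)·2704
     = 36111/29 ≈ 1245.207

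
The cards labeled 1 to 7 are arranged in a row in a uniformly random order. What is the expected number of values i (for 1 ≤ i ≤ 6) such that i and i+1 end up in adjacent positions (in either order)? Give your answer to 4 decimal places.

For each i ∈ {1,…,6}, let Xᵢ = 1 if i and i+1 are adjacent. P(Xᵢ=1) = 2·(7−1)!/7! = 2/7.
By linearity, E[ΣXᵢ] = (6)·(2/7) = 12/7.
≈ 1.7143

1.7143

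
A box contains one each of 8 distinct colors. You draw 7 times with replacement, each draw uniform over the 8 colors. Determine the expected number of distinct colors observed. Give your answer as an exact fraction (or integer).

1273609/262144

Let Xⱼ=1 if type j appears at least once. P(Xⱼ=1) = 1 − ((8−1)/8)^7 = 1273609/2097152.
E[#distinct] = 8·1273609/2097152 = 1273609/262144.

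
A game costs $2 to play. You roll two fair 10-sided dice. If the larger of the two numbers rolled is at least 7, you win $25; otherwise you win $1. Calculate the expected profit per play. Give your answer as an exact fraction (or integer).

E[payout] = (9/25)·1 + (16/25)·25 = 409/25
Expected profit = 409/25 − 2 = 359/25

359/25 dollars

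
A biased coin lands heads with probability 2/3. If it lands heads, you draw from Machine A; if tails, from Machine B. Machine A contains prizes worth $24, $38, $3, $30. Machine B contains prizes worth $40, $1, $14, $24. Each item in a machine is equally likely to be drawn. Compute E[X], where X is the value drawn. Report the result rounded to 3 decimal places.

$22.417

E[X | Machine A] = (24 + 38 + 3 + 30)/4 = 95/4
E[X | Machine B] = (40 + 1 + 14 + 24)/4 = 79/4
E[X] = (2/3)·95/4 + (1/3)·79/4 = 269/12 ≈ 22.417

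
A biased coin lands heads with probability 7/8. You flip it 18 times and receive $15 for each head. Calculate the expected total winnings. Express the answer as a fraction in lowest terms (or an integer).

945/4 dollars

E[#heads] = 18·7/8 = 63/4 (linearity over flips).
E[winnings] = 15·63/4 = 945/4.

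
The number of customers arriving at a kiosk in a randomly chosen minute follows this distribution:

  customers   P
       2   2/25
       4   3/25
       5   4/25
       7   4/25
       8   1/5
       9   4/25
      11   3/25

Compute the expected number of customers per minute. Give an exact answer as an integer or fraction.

173/25

E[X] = (2/25)·2 + (3/25)·4 + (4/25)·5 + (4/25)·7 + (1/5)·8 + (4/25)·9 + (3/25)·11
     = 173/25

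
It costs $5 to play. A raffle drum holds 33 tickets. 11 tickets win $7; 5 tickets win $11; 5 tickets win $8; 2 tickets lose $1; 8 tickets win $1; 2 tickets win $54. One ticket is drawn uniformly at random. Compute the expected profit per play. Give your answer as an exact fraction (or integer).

11/3 dollars

E[payout] = (11/33)·7 + (5/33)·11 + (5/33)·8 + (2/33)·(-1) + (8/33)·1 + (2/33)·54 = 26/3
Expected profit = 26/3 − 5 = 11/3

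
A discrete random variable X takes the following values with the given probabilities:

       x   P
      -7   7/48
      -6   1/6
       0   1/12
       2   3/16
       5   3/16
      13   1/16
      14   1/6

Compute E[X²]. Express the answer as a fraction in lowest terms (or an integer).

989/16

E[X²] = (7/48)·49 + (1/6)·36 + (1/12)·0 + (3/16)·4 + (3/16)·25 + (1/16)·169 + (1/6)·196
     = 989/16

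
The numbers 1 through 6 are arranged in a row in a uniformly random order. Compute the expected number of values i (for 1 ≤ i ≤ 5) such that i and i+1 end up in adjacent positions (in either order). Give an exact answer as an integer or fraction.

5/3

For each i ∈ {1,…,5}, let Xᵢ = 1 if i and i+1 are adjacent. P(Xᵢ=1) = 2·(6−1)!/6! = 2/6.
By linearity, E[ΣXᵢ] = (5)·(2/6) = 5/3.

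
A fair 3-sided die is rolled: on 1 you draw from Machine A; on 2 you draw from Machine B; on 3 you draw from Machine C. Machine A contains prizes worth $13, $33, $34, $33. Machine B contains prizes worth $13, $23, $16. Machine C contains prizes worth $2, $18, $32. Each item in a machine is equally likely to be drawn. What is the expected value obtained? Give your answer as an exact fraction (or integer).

E[X | Machine A] = (13 + 33 + 34 + 33)/4 = 113/4
E[X | Machine B] = (13 + 23 + 16)/3 = 52/3
E[X | Machine C] = (2 + 18 + 32)/3 = 52/3
E[X] = (1/3)·113/4 + (1/3)·52/3 + (1/3)·52/3 = 755/36

755/36 dollars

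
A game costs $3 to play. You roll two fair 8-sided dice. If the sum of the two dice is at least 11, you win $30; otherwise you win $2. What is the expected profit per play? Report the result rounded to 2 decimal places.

E[payout] = (43/64)·2 + (21/64)·30 = 179/16
Expected profit = 179/16 − 3 = 131/16 ≈ $8.19

$8.19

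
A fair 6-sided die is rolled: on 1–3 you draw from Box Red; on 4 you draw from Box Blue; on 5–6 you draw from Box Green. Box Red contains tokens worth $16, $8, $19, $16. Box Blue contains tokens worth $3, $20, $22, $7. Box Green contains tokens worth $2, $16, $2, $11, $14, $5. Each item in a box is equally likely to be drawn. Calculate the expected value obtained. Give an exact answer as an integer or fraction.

E[X | Box Red] = (16 + 8 + 19 + 16)/4 = 59/4
E[X | Box Blue] = (3 + 20 + 22 + 7)/4 = 13
E[X | Box Green] = (2 + 16 + 2 + 11 + 14 + 5)/6 = 25/3
E[X] = (1/2)·59/4 + (1/6)·13 + (1/3)·25/3 = 887/72

887/72 dollars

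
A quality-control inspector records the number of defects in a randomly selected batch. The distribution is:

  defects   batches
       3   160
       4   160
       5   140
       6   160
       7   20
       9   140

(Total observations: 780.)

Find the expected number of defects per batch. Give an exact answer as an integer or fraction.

209/39

Total = 780, so P(defects=3) = 160/780, etc.
E[X] = (8/39)·3 + (8/39)·4 + (7/39)·5 + (8/39)·6 + (1/39)·7 + (7/39)·9
     = 209/39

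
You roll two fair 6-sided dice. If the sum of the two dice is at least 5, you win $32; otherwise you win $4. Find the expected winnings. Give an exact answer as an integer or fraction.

E[payout] = (1/6)·4 + (5/6)·32 = 82/3

82/3 dollars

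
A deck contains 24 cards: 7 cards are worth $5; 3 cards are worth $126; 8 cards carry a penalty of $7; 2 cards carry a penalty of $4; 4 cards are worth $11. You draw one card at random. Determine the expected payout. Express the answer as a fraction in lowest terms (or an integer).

E[payout] = (7/24)·5 + (3/24)·126 + (8/24)·(-7) + (2/24)·(-4) + (4/24)·11 = 131/8

131/8 dollars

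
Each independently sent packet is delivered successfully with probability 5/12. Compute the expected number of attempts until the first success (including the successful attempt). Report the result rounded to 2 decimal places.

2.40

For a geometric distribution, E[trials] = 1/p = 1/(5/12) = 12/5.
≈ 2.40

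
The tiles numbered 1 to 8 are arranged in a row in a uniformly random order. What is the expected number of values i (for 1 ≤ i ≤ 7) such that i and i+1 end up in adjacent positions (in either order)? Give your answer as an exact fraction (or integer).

7/4

For each i ∈ {1,…,7}, let Xᵢ = 1 if i and i+1 are adjacent. P(Xᵢ=1) = 2·(8−1)!/8! = 2/8.
By linearity, E[ΣXᵢ] = (7)·(2/8) = 7/4.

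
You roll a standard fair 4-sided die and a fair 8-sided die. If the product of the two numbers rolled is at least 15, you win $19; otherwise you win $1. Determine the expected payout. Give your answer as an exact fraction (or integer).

53/8 dollars

E[payout] = (11/16)·1 + (5/16)·19 = 53/8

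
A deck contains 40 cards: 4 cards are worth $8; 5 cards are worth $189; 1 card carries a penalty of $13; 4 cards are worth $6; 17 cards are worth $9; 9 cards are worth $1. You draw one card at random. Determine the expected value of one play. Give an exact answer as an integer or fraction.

E[payout] = (4/40)·8 + (5/40)·189 + (1/40)·(-13) + (4/40)·6 + (17/40)·9 + (9/40)·1 = 115/4

115/4 dollars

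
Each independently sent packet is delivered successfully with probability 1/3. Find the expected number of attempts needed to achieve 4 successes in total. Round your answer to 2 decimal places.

12.00

By linearity (sum of 4 independent geometric waits), E[trials] = 4/p = 4/(1/3) = 12.
≈ 12.00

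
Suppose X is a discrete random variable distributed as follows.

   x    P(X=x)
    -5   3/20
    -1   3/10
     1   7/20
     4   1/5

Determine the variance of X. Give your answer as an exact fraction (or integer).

759/100

E[X] = (3/20)·(-5) + (3/10)·(-1) + (7/20)·1 + (1/5)·4 = 1/10
E[X²] = (3/20)·25 + (3/10)·1 + (7/20)·1 + (1/5)·16 = 38/5
Var(X) = 38/5 − (1/10)² = 759/100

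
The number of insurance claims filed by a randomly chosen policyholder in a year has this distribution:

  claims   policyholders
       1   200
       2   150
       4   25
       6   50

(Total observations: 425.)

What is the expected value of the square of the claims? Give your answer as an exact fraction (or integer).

120/17

Total = 425, so P(claims=1) = 200/425, etc.
E[X²] = (8/17)·1 + (6/17)·4 + (1/17)·16 + (2/17)·36
     = 120/17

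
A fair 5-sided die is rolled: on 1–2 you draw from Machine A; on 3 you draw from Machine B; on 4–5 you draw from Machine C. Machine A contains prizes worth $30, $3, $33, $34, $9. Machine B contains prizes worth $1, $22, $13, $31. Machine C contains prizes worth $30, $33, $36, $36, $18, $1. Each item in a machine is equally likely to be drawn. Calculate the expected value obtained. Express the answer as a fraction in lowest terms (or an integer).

E[X | Machine A] = (30 + 3 + 33 + 34 + 9)/5 = 109/5
E[X | Machine B] = (1 + 22 + 13 + 31)/4 = 67/4
E[X | Machine C] = (30 + 33 + 36 + 36 + 18 + 1)/6 = 77/3
E[X] = (2/5)·109/5 + (1/5)·67/4 + (2/5)·77/3 = 6701/300

6701/300 dollars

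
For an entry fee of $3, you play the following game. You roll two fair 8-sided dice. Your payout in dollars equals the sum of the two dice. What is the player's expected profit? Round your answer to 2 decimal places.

Distribution of the sum of the two dice: 2 w.p. 1/64, 3 w.p. 1/32, 4 w.p. 3/64, 5 w.p. 1/16, 6 w.p. 5/64, 7 w.p. 3/32, …
E[payout] = (1/64)·2 + (1/32)·3 + (3/64)·4 + (1/16)·5 + (5/64)·6 + (3/32)·7 + (7/64)·8 + (1/8)·9 + (7/64)·10 + (3/32)·11 + (5/64)·12 + (1/16)·13 + (3/64)·14 + (1/32)·15 + (1/64)·16 = 9
Expected profit = 9 − 3 = 6 ≈ $6.00

$6.00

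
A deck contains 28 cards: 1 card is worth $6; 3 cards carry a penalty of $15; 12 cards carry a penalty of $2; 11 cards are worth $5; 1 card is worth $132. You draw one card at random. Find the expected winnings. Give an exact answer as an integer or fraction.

31/7 dollars

E[payout] = (1/28)·6 + (3/28)·(-15) + (12/28)·(-2) + (11/28)·5 + (1/28)·132 = 31/7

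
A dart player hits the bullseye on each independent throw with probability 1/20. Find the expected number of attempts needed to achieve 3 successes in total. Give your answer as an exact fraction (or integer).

60

By linearity (sum of 3 independent geometric waits), E[trials] = 3/p = 3/(1/20) = 60.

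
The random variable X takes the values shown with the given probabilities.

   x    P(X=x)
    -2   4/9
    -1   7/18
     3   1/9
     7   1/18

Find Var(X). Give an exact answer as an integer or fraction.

452/81

E[X] = (4/9)·(-2) + (7/18)·(-1) + (1/9)·3 + (1/18)·7 = -5/9
E[X²] = (4/9)·4 + (7/18)·1 + (1/9)·9 + (1/18)·49 = 53/9
Var(X) = 53/9 − (-5/9)² = 452/81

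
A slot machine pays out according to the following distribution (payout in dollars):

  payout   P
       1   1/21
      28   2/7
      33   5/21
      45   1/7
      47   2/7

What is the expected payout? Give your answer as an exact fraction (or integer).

E[X] = (1/21)·1 + (2/7)·28 + (5/21)·33 + (1/7)·45 + (2/7)·47
     = 751/21

751/21 dollars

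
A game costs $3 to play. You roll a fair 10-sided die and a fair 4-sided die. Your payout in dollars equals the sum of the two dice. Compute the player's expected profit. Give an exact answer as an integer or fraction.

$5

Distribution of the sum of the two dice: 2 w.p. 1/40, 3 w.p. 1/20, 4 w.p. 3/40, 5 w.p. 1/10, 6 w.p. 1/10, 7 w.p. 1/10, …
E[payout] = (1/40)·2 + (1/20)·3 + (3/40)·4 + (1/10)·5 + (1/10)·6 + (1/10)·7 + (1/10)·8 + (1/10)·9 + (1/10)·10 + (1/10)·11 + (3/40)·12 + (1/20)·13 + (1/40)·14 = 8
Expected profit = 8 − 3 = 5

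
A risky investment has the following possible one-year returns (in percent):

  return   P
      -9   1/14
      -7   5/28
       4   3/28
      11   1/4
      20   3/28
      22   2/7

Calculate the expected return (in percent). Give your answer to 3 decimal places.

9.714

E[X] = (1/14)·(-9) + (5/28)·(-7) + (3/28)·4 + (1/4)·11 + (3/28)·20 + (2/7)·22
     = 68/7 ≈ 9.714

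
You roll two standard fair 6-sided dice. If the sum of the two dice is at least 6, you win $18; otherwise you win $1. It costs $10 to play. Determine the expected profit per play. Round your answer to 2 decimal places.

$3.28

E[payout] = (5/18)·1 + (13/18)·18 = 239/18
Expected profit = 239/18 − 10 = 59/18 ≈ $3.28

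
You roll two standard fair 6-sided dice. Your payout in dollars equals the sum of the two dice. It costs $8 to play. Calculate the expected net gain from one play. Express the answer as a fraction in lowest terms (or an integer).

Distribution of the sum of the two dice: 2 w.p. 1/36, 3 w.p. 1/18, 4 w.p. 1/12, 5 w.p. 1/9, 6 w.p. 5/36, 7 w.p. 1/6, …
E[payout] = (1/36)·2 + (1/18)·3 + (1/12)·4 + (1/9)·5 + (5/36)·6 + (1/6)·7 + (5/36)·8 + (1/9)·9 + (1/12)·10 + (1/18)·11 + (1/36)·12 = 7
Expected profit = 7 − 8 = -1

-$1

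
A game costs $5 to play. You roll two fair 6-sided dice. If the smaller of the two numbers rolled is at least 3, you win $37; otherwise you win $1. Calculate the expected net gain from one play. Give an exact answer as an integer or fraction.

$12

E[payout] = (5/9)·1 + (4/9)·37 = 17
Expected profit = 17 − 5 = 12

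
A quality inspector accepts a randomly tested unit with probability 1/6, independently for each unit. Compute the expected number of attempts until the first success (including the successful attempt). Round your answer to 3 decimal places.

For a geometric distribution, E[trials] = 1/p = 1/(1/6) = 6.
≈ 6.000

6.000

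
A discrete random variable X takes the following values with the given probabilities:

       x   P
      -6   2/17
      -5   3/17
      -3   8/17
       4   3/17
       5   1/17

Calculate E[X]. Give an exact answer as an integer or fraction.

E[X] = (2/17)·(-6) + (3/17)·(-5) + (8/17)·(-3) + (3/17)·4 + (1/17)·5
     = -2

-2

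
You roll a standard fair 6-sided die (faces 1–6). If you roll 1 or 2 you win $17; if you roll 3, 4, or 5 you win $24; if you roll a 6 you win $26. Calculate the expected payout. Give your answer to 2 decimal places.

E[payout] = (1/3)·17 + (1/2)·24 + (1/6)·26 = 22
≈ $22.00

$22.00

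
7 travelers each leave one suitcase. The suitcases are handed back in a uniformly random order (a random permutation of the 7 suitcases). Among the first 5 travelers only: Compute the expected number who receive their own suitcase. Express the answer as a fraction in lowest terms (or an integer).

Let Xᵢ = 1 if person i gets their own suitcase. For each i, P(Xᵢ=1) = 1/7.
By linearity of expectation, E[X₁+…+X_5] = 5·(1/7) = 5/7.

5/7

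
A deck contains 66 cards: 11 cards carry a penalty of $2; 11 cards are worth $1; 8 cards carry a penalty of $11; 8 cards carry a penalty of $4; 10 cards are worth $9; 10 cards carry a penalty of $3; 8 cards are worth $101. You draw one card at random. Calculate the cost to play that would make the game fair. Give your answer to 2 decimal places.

$11.17

E[payout] = (11/66)·(-2) + (11/66)·1 + (8/66)·(-11) + (8/66)·(-4) + (10/66)·9 + (10/66)·(-3) + (8/66)·101 = 67/6
Fair fee = E[payout] = 67/6 ≈ $11.17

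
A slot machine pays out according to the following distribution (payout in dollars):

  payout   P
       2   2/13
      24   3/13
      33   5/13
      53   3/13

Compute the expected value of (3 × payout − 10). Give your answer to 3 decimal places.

E[3x-10] = (2/13)·(-4) + (3/13)·62 + (5/13)·89 + (3/13)·149
     = 1070/13 ≈ 82.308

82.308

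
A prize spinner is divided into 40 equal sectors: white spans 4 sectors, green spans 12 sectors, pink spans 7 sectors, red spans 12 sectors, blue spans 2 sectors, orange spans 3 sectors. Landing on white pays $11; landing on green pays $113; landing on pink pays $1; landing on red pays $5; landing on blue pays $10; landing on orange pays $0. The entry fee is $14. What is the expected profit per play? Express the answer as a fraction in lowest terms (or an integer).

927/40 dollars

E[payout] = (4/40)·11 + (12/40)·113 + (7/40)·1 + (12/40)·5 + (2/40)·10 + (3/40)·0 = 1487/40
Expected profit = 1487/40 − 14 = 927/40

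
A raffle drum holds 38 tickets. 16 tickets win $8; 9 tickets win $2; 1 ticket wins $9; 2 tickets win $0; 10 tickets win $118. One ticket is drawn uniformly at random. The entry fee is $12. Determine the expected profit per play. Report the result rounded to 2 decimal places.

$23.13

E[payout] = (16/38)·8 + (9/38)·2 + (1/38)·9 + (2/38)·0 + (10/38)·118 = 1335/38
Expected profit = 1335/38 − 12 = 879/38 ≈ $23.13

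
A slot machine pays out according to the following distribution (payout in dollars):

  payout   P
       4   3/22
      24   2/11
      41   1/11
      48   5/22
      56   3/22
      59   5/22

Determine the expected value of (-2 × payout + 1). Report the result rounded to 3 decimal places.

E[-2x+1] = (3/22)·(-7) + (2/11)·(-47) + (1/11)·(-81) + (5/22)·(-95) + (3/22)·(-111) + (5/22)·(-117)
     = -882/11 ≈ -80.182

-80.182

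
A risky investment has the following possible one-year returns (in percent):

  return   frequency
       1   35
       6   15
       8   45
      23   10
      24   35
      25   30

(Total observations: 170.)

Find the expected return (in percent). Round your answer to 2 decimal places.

Total = 170, so P(return=1) = 35/170, etc.
E[X] = (7/34)·1 + (3/34)·6 + (9/34)·8 + (1/17)·23 + (7/34)·24 + (3/17)·25
     = 461/34 ≈ 13.56

13.56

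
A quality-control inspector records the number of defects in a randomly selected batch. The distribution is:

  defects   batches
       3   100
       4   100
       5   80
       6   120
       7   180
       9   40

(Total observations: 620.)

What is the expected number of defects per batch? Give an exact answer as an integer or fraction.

172/31

Total = 620, so P(defects=3) = 100/620, etc.
E[X] = (5/31)·3 + (5/31)·4 + (4/31)·5 + (6/31)·6 + (9/31)·7 + (2/31)·9
     = 172/31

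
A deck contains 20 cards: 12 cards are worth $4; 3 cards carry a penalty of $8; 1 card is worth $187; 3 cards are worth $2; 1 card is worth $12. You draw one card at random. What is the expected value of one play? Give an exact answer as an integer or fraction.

229/20 dollars

E[payout] = (12/20)·4 + (3/20)·(-8) + (1/20)·187 + (3/20)·2 + (1/20)·12 = 229/20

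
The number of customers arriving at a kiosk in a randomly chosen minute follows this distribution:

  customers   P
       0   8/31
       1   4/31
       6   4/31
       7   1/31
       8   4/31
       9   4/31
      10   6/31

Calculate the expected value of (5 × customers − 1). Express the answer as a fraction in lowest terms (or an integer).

784/31

E[5x-1] = (8/31)·(-1) + (4/31)·4 + (4/31)·29 + (1/31)·34 + (4/31)·39 + (4/31)·44 + (6/31)·49
     = 784/31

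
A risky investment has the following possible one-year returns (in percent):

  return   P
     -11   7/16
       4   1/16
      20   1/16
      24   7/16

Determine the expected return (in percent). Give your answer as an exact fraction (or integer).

E[X] = (7/16)·(-11) + (1/16)·4 + (1/16)·20 + (7/16)·24
     = 115/16

115/16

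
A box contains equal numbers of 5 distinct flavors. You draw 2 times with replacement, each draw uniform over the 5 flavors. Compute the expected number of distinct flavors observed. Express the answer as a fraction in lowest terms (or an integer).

9/5

Let Xⱼ=1 if type j appears at least once. P(Xⱼ=1) = 1 − ((5−1)/5)^2 = 9/25.
E[#distinct] = 5·9/25 = 9/5.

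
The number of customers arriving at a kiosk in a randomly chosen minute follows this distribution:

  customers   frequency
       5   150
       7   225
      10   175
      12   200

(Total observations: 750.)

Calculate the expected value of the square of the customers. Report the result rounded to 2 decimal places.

Total = 750, so P(customers=5) = 150/750, etc.
E[X²] = (1/5)·25 + (3/10)·49 + (7/30)·100 + (4/15)·144
     = 2443/30 ≈ 81.43

81.43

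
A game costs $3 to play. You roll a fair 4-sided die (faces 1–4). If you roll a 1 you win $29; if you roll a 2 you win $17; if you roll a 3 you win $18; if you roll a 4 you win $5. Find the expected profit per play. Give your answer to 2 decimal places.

E[payout] = (1/4)·5 + (1/4)·17 + (1/4)·18 + (1/4)·29 = 69/4
Expected profit = 69/4 − 3 = 57/4 ≈ $14.25

$14.25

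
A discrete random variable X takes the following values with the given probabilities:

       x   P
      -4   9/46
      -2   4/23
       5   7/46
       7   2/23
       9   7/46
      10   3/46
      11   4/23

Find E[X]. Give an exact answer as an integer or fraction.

E[X] = (9/46)·(-4) + (4/23)·(-2) + (7/46)·5 + (2/23)·7 + (7/46)·9 + (3/46)·10 + (4/23)·11
     = 96/23

96/23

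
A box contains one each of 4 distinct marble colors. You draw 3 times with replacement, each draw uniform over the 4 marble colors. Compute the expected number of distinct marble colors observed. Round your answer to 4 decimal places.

2.3125

Let Xⱼ=1 if type j appears at least once. P(Xⱼ=1) = 1 − ((4−1)/4)^3 = 37/64.
E[#distinct] = 4·37/64 = 37/16.
≈ 2.3125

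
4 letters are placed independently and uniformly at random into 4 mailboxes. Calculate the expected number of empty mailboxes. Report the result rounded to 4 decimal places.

1.2656

Let Xⱼ=1 if mailbox j is empty. P(Xⱼ=1) = ((4-1)/4)^4 = 81/256.
By linearity, E[#empty] = 4·81/256 = 81/64.
≈ 1.2656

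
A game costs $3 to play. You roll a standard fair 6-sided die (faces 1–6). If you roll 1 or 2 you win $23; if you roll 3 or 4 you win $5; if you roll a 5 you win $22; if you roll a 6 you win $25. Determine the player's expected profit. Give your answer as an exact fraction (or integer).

85/6 dollars

E[payout] = (1/3)·5 + (1/6)·22 + (1/3)·23 + (1/6)·25 = 103/6
Expected profit = 103/6 − 3 = 85/6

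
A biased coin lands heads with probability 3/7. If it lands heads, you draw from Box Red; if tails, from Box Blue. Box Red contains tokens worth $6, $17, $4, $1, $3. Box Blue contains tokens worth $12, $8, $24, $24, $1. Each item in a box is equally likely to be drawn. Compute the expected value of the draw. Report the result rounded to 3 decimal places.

$10.543

E[X | Box Red] = (6 + 17 + 4 + 1 + 3)/5 = 31/5
E[X | Box Blue] = (12 + 8 + 24 + 24 + 1)/5 = 69/5
E[X] = (3/7)·31/5 + (4/7)·69/5 = 369/35 ≈ 10.543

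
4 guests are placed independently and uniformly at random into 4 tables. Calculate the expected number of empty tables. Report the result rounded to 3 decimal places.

1.266

Let Xⱼ=1 if table j is empty. P(Xⱼ=1) = ((4-1)/4)^4 = 81/256.
By linearity, E[#empty] = 4·81/256 = 81/64.
≈ 1.266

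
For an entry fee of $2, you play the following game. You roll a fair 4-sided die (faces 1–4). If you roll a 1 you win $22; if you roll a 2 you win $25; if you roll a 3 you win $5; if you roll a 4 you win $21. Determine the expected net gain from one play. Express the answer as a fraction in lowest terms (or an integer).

65/4 dollars

E[payout] = (1/4)·5 + (1/4)·21 + (1/4)·22 + (1/4)·25 = 73/4
Expected profit = 73/4 − 2 = 65/4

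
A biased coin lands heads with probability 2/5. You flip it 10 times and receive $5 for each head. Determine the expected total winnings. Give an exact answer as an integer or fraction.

E[#heads] = 10·2/5 = 4 (linearity over flips).
E[winnings] = 5·4 = 20.

$20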